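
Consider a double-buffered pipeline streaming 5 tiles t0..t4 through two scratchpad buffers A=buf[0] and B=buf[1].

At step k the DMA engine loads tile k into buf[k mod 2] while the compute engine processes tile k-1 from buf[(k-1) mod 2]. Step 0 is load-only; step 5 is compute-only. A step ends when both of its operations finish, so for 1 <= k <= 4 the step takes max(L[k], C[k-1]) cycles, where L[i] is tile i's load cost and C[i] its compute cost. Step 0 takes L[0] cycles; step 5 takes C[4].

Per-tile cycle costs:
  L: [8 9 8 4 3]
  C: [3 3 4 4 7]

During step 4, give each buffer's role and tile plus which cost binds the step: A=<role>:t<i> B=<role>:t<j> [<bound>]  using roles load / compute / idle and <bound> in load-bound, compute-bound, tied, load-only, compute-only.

[0] DMA t0→A (8c) ∥ CU idle ⇒ 8c, clock 8
[1] DMA t1→B (9c) ∥ CU A:t0 (3c) ⇒ 9c, clock 17
[2] DMA t2→A (8c) ∥ CU B:t1 (3c) ⇒ 8c, clock 25
[3] DMA t3→B (4c) ∥ CU A:t2 (4c) ⇒ 4c, clock 29
[4] DMA t4→A (3c) ∥ CU B:t3 (4c) ⇒ 4c, clock 33
[5] DMA idle ∥ CU A:t4 (7c) ⇒ 7c, clock 40

step 4: A=load:t4 B=compute:t3 [compute-bound]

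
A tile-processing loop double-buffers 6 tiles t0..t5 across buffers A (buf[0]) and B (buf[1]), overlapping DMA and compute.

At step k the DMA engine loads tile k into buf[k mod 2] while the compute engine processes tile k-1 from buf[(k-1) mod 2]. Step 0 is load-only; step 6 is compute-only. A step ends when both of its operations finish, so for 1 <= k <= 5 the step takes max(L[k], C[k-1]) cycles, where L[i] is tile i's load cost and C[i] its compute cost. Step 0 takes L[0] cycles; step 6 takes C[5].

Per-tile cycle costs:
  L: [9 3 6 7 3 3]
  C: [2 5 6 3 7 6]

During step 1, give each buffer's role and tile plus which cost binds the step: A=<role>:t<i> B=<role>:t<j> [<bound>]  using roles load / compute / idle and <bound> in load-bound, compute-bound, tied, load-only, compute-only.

  0. 9=9c; end=9; A:t0 B:-
  1. max(3,2)=3c; end=12; A:t0 B:t1
  2. max(6,5)=6c; end=18; A:t2 B:t1
  3. max(7,6)=7c; end=25; A:t2 B:t3
  4. max(3,3)=3c; end=28; A:t4 B:t3
  5. max(3,7)=7c; end=35; A:t4 B:t5
  6. 6=6c; end=41; A:t4 B:t5

step 1: A=compute:t0 B=load:t1 [load-bound]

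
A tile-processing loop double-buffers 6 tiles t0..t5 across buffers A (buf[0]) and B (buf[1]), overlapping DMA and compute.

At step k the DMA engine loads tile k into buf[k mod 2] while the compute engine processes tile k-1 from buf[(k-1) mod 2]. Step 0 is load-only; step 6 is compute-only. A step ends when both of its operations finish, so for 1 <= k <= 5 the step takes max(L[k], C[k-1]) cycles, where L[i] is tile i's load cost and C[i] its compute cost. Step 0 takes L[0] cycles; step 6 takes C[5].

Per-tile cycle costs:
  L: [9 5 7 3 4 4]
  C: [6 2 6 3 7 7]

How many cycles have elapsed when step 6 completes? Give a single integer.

[0] DMA t0→A (9c) ∥ CU idle ⇒ 9c, clock 9
[1] DMA t1→B (5c) ∥ CU A:t0 (6c) ⇒ 6c, clock 15
[2] DMA t2→A (7c) ∥ CU B:t1 (2c) ⇒ 7c, clock 22
[3] DMA t3→B (3c) ∥ CU A:t2 (6c) ⇒ 6c, clock 28
[4] DMA t4→A (4c) ∥ CU B:t3 (3c) ⇒ 4c, clock 32
[5] DMA t5→B (4c) ∥ CU A:t4 (7c) ⇒ 7c, clock 39
[6] DMA idle ∥ CU B:t5 (7c) ⇒ 7c, clock 46

end_cycle[6] = 46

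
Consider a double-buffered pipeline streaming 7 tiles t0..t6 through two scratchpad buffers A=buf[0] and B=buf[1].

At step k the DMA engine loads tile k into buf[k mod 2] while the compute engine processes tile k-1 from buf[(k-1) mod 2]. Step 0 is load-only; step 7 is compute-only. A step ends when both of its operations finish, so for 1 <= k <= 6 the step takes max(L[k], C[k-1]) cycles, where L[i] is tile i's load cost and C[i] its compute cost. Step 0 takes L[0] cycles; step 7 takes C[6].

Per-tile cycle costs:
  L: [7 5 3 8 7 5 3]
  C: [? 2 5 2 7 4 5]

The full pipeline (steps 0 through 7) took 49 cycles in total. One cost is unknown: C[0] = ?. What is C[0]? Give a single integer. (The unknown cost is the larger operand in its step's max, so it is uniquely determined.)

step 0 → dur = L[0]=7 = 7
step 1 → dur = max(L[1]=5, C[0]=?) = C[0]  (unknown; binding)
step 2 → dur = max(L[2]=3, C[1]=2) = 3
step 3 → dur = max(L[3]=8, C[2]=5) = 8
step 4 → dur = max(L[4]=7, C[3]=2) = 7
step 5 → dur = max(L[5]=5, C[4]=7) = 7
step 6 → dur = max(L[6]=3, C[5]=4) = 4
step 7 → dur = C[6]=5 = 5
sum of known step durations = 41
dur[1] = total - known = 49 - 41 = 8
C[0] is the binding max in step 1, so C[0] = dur[1] = 8

C[0] = 8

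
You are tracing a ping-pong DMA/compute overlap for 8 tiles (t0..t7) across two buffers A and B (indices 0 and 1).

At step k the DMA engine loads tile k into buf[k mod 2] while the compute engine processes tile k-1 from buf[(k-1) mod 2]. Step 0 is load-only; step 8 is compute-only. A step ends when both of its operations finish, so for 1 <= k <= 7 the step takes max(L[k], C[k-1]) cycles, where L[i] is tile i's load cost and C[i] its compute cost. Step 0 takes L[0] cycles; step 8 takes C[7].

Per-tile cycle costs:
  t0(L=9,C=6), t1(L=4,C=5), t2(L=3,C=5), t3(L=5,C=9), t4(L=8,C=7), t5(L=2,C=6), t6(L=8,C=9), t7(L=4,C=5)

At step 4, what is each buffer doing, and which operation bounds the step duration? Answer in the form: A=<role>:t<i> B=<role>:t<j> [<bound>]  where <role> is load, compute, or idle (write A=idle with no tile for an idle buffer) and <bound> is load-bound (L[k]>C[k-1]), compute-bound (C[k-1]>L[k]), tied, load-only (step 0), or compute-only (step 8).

[0] DMA t0→A (9c) ∥ CU idle ⇒ 9c, clock 9
[1] DMA t1→B (4c) ∥ CU A:t0 (6c) ⇒ 6c, clock 15
[2] DMA t2→A (3c) ∥ CU B:t1 (5c) ⇒ 5c, clock 20
[3] DMA t3→B (5c) ∥ CU A:t2 (5c) ⇒ 5c, clock 25
[4] DMA t4→A (8c) ∥ CU B:t3 (9c) ⇒ 9c, clock 34
[5] DMA t5→B (2c) ∥ CU A:t4 (7c) ⇒ 7c, clock 41
[6] DMA t6→A (8c) ∥ CU B:t5 (6c) ⇒ 8c, clock 49
[7] DMA t7→B (4c) ∥ CU A:t6 (9c) ⇒ 9c, clock 58
[8] DMA idle ∥ CU B:t7 (5c) ⇒ 5c, clock 63

step 4: A=load:t4 B=compute:t3 [compute-bound]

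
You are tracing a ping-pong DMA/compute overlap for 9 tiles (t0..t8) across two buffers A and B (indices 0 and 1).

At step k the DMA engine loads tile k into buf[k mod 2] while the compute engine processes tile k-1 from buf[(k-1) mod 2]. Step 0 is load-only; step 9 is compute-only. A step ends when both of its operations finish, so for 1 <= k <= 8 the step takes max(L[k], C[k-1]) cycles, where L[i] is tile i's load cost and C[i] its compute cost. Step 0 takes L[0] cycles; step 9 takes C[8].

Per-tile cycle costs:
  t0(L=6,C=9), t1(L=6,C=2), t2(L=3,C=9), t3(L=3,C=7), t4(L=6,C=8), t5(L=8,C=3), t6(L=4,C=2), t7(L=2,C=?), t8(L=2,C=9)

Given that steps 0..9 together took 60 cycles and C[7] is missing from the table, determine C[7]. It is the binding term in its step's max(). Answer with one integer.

step 0 | dur = L[0]=6 = 6
step 1 | dur = max(L[1]=6, C[0]=9) = 9
step 2 | dur = max(L[2]=3, C[1]=2) = 3
step 3 | dur = max(L[3]=3, C[2]=9) = 9
step 4 | dur = max(L[4]=6, C[3]=7) = 7
step 5 | dur = max(L[5]=8, C[4]=8) = 8
step 6 | dur = max(L[6]=4, C[5]=3) = 4
step 7 | dur = max(L[7]=2, C[6]=2) = 2
step 8 | dur = max(L[8]=2, C[7]=?) = C[7]  (unknown; binding)
step 9 | dur = C[8]=9 = 9
sum of known step durations = 57
dur[8] = total - known = 60 - 57 = 3
C[7] is the binding max in step 8, so C[7] = dur[8] = 3

C[7] = 3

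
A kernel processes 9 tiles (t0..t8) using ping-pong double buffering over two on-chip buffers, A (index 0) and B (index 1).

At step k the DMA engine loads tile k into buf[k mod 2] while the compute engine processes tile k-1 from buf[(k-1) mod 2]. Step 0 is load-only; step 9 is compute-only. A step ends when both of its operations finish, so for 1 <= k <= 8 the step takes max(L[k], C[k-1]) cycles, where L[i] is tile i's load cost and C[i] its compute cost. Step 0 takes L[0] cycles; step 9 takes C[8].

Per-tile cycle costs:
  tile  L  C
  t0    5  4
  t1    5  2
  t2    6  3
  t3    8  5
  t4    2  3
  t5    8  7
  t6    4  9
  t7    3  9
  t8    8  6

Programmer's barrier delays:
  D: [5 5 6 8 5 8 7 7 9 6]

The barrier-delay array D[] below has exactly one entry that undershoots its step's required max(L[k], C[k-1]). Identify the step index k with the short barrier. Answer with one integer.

[0] required=L[0]=5=5 vs D=5 ok
[1] required=max(L[1]=5,C[0]=4)=5 vs D=5 ok
[2] required=max(L[2]=6,C[1]=2)=6 vs D=6 ok
[3] required=max(L[3]=8,C[2]=3)=8 vs D=8 ok
[4] required=max(L[4]=2,C[3]=5)=5 vs D=5 ok
[5] required=max(L[5]=8,C[4]=3)=8 vs D=8 ok
[6] required=max(L[6]=4,C[5]=7)=7 vs D=7 ok
[7] required=max(L[7]=3,C[6]=9)=9 vs D=7 SHORT
[8] required=max(L[8]=8,C[7]=9)=9 vs D=9 ok
[9] required=C[8]=6=6 vs D=6 ok

hazard at step 7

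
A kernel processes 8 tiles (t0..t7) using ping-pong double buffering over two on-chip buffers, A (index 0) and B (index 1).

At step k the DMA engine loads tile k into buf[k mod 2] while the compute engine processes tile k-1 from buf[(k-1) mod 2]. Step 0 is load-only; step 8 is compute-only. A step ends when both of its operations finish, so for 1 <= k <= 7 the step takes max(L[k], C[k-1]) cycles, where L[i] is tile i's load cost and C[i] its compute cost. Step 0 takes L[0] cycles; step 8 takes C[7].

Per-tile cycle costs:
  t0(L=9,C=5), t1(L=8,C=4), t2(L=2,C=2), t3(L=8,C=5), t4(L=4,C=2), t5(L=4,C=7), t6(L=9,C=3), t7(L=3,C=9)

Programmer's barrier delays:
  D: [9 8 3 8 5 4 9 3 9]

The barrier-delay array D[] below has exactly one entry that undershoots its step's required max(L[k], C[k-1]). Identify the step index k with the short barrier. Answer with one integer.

k=0 barrier L[0]=9→9c, D[0]=9 ok
k=1 barrier max(L[1]=8,C[0]=5)→8c, D[1]=8 ok
k=2 barrier max(L[2]=2,C[1]=4)→4c, D[2]=3 SHORT
k=3 barrier max(L[3]=8,C[2]=2)→8c, D[3]=8 ok
k=4 barrier max(L[4]=4,C[3]=5)→5c, D[4]=5 ok
k=5 barrier max(L[5]=4,C[4]=2)→4c, D[5]=4 ok
k=6 barrier max(L[6]=9,C[5]=7)→9c, D[6]=9 ok
k=7 barrier max(L[7]=3,C[6]=3)→3c, D[7]=3 ok
k=8 barrier C[7]=9→9c, D[8]=9 ok

hazard at step 2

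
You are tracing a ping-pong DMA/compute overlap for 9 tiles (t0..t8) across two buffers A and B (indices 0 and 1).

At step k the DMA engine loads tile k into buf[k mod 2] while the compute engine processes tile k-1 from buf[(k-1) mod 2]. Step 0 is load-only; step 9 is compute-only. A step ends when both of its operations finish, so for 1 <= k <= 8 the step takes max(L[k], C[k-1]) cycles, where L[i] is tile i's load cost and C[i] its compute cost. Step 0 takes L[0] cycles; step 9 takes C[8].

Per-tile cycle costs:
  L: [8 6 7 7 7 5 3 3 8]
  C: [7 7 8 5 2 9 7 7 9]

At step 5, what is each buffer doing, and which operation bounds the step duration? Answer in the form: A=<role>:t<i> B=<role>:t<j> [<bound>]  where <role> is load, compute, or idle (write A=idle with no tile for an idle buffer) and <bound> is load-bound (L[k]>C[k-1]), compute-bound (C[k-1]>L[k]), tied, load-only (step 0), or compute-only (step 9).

step 5: A=compute:t4 B=load:t5 [load-bound]

  0. 8=8c; end=8; A:t0 B:-
  1. max(6,7)=7c; end=15; A:t0 B:t1
  2. max(7,7)=7c; end=22; A:t2 B:t1
  3. max(7,8)=8c; end=30; A:t2 B:t3
  4. max(7,5)=7c; end=37; A:t4 B:t3
  5. max(5,2)=5c; end=42; A:t4 B:t5
  6. max(3,9)=9c; end=51; A:t6 B:t5
  7. max(3,7)=7c; end=58; A:t6 B:t7
  8. max(8,7)=8c; end=66; A:t8 B:t7
  9. 9=9c; end=75; A:t8 B:t7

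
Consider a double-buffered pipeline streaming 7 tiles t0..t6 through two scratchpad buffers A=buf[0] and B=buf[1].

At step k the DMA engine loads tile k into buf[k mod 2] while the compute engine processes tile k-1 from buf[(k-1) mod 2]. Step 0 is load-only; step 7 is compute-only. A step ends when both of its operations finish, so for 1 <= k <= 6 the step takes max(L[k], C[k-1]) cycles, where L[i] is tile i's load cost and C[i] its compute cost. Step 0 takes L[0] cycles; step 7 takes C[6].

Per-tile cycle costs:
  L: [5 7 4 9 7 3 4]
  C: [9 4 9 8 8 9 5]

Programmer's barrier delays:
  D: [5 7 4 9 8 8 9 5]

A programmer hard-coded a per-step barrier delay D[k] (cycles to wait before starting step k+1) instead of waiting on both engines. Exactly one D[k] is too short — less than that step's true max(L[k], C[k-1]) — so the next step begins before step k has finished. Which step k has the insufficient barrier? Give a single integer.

hazard at step 1

k=0 barrier L[0]=5→5c, D[0]=5 ok
k=1 barrier max(L[1]=7,C[0]=9)→9c, D[1]=7 SHORT
k=2 barrier max(L[2]=4,C[1]=4)→4c, D[2]=4 ok
k=3 barrier max(L[3]=9,C[2]=9)→9c, D[3]=9 ok
k=4 barrier max(L[4]=7,C[3]=8)→8c, D[4]=8 ok
k=5 barrier max(L[5]=3,C[4]=8)→8c, D[5]=8 ok
k=6 barrier max(L[6]=4,C[5]=9)→9c, D[6]=9 ok
k=7 barrier C[6]=5→5c, D[7]=5 ok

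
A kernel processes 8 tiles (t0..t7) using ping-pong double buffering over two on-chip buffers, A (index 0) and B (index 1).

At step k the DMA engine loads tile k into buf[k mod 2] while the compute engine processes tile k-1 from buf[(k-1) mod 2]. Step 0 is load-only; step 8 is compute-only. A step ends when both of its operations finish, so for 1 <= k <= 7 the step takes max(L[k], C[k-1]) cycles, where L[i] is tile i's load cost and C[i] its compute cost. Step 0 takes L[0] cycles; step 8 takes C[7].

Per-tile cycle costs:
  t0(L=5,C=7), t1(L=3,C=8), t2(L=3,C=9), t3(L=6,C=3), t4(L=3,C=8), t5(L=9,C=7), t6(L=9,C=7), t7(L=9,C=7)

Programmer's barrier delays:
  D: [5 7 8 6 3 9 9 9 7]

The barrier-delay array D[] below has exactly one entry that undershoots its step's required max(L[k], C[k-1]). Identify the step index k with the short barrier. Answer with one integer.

hazard at step 3

[0] required=L[0]=5=5 vs D=5 ok
[1] required=max(L[1]=3,C[0]=7)=7 vs D=7 ok
[2] required=max(L[2]=3,C[1]=8)=8 vs D=8 ok
[3] required=max(L[3]=6,C[2]=9)=9 vs D=6 SHORT
[4] required=max(L[4]=3,C[3]=3)=3 vs D=3 ok
[5] required=max(L[5]=9,C[4]=8)=9 vs D=9 ok
[6] required=max(L[6]=9,C[5]=7)=9 vs D=9 ok
[7] required=max(L[7]=9,C[6]=7)=9 vs D=9 ok
[8] required=C[7]=7=7 vs D=7 ok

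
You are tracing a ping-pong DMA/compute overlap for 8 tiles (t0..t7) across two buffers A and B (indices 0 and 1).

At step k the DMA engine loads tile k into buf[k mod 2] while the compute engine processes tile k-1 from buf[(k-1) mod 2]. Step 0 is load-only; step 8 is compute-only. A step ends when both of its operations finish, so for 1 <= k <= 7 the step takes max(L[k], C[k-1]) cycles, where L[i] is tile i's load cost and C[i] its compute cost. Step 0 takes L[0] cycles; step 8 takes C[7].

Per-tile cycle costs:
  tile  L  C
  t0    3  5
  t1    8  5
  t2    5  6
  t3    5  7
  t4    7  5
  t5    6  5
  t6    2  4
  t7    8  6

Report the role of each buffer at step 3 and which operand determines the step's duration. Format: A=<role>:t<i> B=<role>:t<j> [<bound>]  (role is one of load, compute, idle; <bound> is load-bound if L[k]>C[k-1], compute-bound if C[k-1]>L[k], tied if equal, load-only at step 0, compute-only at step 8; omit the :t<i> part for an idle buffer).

step 3: A=compute:t2 B=load:t3 [compute-bound]

step 0: L[0]=3 → dur=3, Σ=3 | A=load:t0 B=idle [load-only]
step 1: L[1]=8 C[0]=5 → dur=8, Σ=11 | A=compute:t0 B=load:t1 [load-bound]
step 2: L[2]=5 C[1]=5 → dur=5, Σ=16 | A=load:t2 B=compute:t1 [tied]
step 3: L[3]=5 C[2]=6 → dur=6, Σ=22 | A=compute:t2 B=load:t3 [compute-bound]
step 4: L[4]=7 C[3]=7 → dur=7, Σ=29 | A=load:t4 B=compute:t3 [tied]
step 5: L[5]=6 C[4]=5 → dur=6, Σ=35 | A=compute:t4 B=load:t5 [load-bound]
step 6: L[6]=2 C[5]=5 → dur=5, Σ=40 | A=load:t6 B=compute:t5 [compute-bound]
step 7: L[7]=8 C[6]=4 → dur=8, Σ=48 | A=compute:t6 B=load:t7 [load-bound]
step 8: C[7]=6 → dur=6, Σ=54 | A=idle B=compute:t7 [compute-only]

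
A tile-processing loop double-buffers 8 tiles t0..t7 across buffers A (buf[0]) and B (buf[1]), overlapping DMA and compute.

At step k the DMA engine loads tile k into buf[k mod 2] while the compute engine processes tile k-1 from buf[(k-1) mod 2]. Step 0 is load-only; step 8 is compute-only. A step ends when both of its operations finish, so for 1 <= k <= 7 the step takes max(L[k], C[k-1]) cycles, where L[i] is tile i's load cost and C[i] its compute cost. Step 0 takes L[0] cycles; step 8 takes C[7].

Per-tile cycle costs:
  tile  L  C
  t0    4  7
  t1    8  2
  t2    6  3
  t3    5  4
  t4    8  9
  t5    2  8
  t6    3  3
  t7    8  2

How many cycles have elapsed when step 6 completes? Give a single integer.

end_cycle[6] = 48

k=0 load=t0/4c comp=- wait=4 total=4
k=1 load=t1/8c comp=t0/7c wait=8 total=12
k=2 load=t2/6c comp=t1/2c wait=6 total=18
k=3 load=t3/5c comp=t2/3c wait=5 total=23
k=4 load=t4/8c comp=t3/4c wait=8 total=31
k=5 load=t5/2c comp=t4/9c wait=9 total=40
k=6 load=t6/3c comp=t5/8c wait=8 total=48
k=7 load=t7/8c comp=t6/3c wait=8 total=56
k=8 load=- comp=t7/2c wait=2 total=58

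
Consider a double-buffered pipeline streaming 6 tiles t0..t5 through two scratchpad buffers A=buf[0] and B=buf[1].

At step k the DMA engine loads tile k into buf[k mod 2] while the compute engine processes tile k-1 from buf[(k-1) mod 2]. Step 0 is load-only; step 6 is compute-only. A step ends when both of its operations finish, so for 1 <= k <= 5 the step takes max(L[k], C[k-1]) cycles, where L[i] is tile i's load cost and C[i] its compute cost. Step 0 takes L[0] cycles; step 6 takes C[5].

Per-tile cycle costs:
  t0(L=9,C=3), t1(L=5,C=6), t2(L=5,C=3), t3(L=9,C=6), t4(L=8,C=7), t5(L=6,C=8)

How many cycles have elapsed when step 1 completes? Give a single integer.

  0. 9=9c; end=9; A:t0 B:-
  1. max(5,3)=5c; end=14; A:t0 B:t1
  2. max(5,6)=6c; end=20; A:t2 B:t1
  3. max(9,3)=9c; end=29; A:t2 B:t3
  4. max(8,6)=8c; end=37; A:t4 B:t3
  5. max(6,7)=7c; end=44; A:t4 B:t5
  6. 8=8c; end=52; A:t4 B:t5

end_cycle[1] = 14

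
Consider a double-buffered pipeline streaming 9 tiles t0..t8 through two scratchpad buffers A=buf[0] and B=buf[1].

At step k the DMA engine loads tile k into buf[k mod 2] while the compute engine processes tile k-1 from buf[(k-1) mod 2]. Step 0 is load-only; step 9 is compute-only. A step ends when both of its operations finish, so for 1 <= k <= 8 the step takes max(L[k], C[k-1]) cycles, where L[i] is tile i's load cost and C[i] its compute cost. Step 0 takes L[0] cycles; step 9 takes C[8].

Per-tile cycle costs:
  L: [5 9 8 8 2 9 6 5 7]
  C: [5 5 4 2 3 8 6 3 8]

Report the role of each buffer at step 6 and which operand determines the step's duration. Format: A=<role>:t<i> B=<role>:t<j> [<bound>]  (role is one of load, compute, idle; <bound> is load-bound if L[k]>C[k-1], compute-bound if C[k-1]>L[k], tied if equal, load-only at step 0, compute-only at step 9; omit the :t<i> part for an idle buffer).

step 6: A=load:t6 B=compute:t5 [compute-bound]

step 0: L[0]=5 → dur=5, Σ=5 | A=load:t0 B=idle [load-only]
step 1: L[1]=9 C[0]=5 → dur=9, Σ=14 | A=compute:t0 B=load:t1 [load-bound]
step 2: L[2]=8 C[1]=5 → dur=8, Σ=22 | A=load:t2 B=compute:t1 [load-bound]
step 3: L[3]=8 C[2]=4 → dur=8, Σ=30 | A=compute:t2 B=load:t3 [load-bound]
step 4: L[4]=2 C[3]=2 → dur=2, Σ=32 | A=load:t4 B=compute:t3 [tied]
step 5: L[5]=9 C[4]=3 → dur=9, Σ=41 | A=compute:t4 B=load:t5 [load-bound]
step 6: L[6]=6 C[5]=8 → dur=8, Σ=49 | A=load:t6 B=compute:t5 [compute-bound]
step 7: L[7]=5 C[6]=6 → dur=6, Σ=55 | A=compute:t6 B=load:t7 [compute-bound]
step 8: L[8]=7 C[7]=3 → dur=7, Σ=62 | A=load:t8 B=compute:t7 [load-bound]
step 9: C[8]=8 → dur=8, Σ=70 | A=compute:t8 B=idle [compute-only]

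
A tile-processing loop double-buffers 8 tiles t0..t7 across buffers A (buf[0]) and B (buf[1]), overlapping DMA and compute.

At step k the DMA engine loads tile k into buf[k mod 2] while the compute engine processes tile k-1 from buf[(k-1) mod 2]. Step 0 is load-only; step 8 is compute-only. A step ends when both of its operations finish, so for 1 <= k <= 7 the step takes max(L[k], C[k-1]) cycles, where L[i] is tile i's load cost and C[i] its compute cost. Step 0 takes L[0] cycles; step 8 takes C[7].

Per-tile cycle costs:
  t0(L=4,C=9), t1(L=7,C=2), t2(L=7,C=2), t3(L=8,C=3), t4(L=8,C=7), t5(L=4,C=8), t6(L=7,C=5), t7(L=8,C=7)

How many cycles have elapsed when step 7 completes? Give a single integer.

[0] DMA t0→A (4c) ∥ CU idle ⇒ 4c, clock 4
[1] DMA t1→B (7c) ∥ CU A:t0 (9c) ⇒ 9c, clock 13
[2] DMA t2→A (7c) ∥ CU B:t1 (2c) ⇒ 7c, clock 20
[3] DMA t3→B (8c) ∥ CU A:t2 (2c) ⇒ 8c, clock 28
[4] DMA t4→A (8c) ∥ CU B:t3 (3c) ⇒ 8c, clock 36
[5] DMA t5→B (4c) ∥ CU A:t4 (7c) ⇒ 7c, clock 43
[6] DMA t6→A (7c) ∥ CU B:t5 (8c) ⇒ 8c, clock 51
[7] DMA t7→B (8c) ∥ CU A:t6 (5c) ⇒ 8c, clock 59
[8] DMA idle ∥ CU B:t7 (7c) ⇒ 7c, clock 66

end_cycle[7] = 59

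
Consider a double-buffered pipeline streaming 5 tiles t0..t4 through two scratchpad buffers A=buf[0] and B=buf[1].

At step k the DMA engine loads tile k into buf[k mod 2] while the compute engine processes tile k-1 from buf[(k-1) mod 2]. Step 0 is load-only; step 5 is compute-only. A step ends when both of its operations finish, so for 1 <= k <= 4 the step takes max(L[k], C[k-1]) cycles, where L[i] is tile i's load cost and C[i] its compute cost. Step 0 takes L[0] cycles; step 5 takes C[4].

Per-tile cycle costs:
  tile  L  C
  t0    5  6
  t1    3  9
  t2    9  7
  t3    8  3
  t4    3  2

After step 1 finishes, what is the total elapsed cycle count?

end_cycle[1] = 11

  0. 5=5c; end=5; A:t0 B:-
  1. max(3,6)=6c; end=11; A:t0 B:t1
  2. max(9,9)=9c; end=20; A:t2 B:t1
  3. max(8,7)=8c; end=28; A:t2 B:t3
  4. max(3,3)=3c; end=31; A:t4 B:t3
  5. 2=2c; end=33; A:t4 B:t3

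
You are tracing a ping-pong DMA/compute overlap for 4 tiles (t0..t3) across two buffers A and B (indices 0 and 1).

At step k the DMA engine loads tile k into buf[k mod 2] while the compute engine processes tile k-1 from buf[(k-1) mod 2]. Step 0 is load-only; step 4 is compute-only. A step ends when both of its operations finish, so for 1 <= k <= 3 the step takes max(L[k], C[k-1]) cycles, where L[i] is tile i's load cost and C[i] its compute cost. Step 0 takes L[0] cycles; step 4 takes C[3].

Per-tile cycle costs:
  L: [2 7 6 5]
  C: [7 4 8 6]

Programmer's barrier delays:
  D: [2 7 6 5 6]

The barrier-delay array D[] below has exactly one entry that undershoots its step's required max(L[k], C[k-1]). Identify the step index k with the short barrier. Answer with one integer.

[0] required=L[0]=2=2 vs D=2 ok
[1] required=max(L[1]=7,C[0]=7)=7 vs D=7 ok
[2] required=max(L[2]=6,C[1]=4)=6 vs D=6 ok
[3] required=max(L[3]=5,C[2]=8)=8 vs D=5 SHORT
[4] required=C[3]=6=6 vs D=6 ok

hazard at step 3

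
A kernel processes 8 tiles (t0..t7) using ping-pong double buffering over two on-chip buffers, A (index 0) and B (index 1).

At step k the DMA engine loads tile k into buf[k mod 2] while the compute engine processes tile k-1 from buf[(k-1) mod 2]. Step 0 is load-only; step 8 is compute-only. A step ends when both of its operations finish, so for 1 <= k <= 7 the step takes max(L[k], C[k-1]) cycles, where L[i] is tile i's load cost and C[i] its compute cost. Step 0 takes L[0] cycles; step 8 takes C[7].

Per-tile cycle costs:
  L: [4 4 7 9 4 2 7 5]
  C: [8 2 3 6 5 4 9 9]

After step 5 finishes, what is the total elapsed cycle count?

[0] DMA t0→A (4c) ∥ CU idle ⇒ 4c, clock 4
[1] DMA t1→B (4c) ∥ CU A:t0 (8c) ⇒ 8c, clock 12
[2] DMA t2→A (7c) ∥ CU B:t1 (2c) ⇒ 7c, clock 19
[3] DMA t3→B (9c) ∥ CU A:t2 (3c) ⇒ 9c, clock 28
[4] DMA t4→A (4c) ∥ CU B:t3 (6c) ⇒ 6c, clock 34
[5] DMA t5→B (2c) ∥ CU A:t4 (5c) ⇒ 5c, clock 39
[6] DMA t6→A (7c) ∥ CU B:t5 (4c) ⇒ 7c, clock 46
[7] DMA t7→B (5c) ∥ CU A:t6 (9c) ⇒ 9c, clock 55
[8] DMA idle ∥ CU B:t7 (9c) ⇒ 9c, clock 64

end_cycle[5] = 39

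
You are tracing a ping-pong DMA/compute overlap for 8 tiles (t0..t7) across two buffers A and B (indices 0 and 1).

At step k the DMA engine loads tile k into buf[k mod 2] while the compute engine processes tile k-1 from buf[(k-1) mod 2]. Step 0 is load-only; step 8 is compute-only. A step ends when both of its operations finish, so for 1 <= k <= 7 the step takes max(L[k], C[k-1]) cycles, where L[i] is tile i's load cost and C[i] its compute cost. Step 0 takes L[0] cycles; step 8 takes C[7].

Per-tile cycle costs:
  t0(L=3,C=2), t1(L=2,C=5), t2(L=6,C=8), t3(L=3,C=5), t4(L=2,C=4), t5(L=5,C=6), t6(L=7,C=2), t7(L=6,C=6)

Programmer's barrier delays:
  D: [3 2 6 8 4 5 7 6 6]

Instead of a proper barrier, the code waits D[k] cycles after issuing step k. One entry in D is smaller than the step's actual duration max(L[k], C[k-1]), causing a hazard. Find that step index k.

[0] required=L[0]=3=3 vs D=3 ok
[1] required=max(L[1]=2,C[0]=2)=2 vs D=2 ok
[2] required=max(L[2]=6,C[1]=5)=6 vs D=6 ok
[3] required=max(L[3]=3,C[2]=8)=8 vs D=8 ok
[4] required=max(L[4]=2,C[3]=5)=5 vs D=4 SHORT
[5] required=max(L[5]=5,C[4]=4)=5 vs D=5 ok
[6] required=max(L[6]=7,C[5]=6)=7 vs D=7 ok
[7] required=max(L[7]=6,C[6]=2)=6 vs D=6 ok
[8] required=C[7]=6=6 vs D=6 ok

hazard at step 4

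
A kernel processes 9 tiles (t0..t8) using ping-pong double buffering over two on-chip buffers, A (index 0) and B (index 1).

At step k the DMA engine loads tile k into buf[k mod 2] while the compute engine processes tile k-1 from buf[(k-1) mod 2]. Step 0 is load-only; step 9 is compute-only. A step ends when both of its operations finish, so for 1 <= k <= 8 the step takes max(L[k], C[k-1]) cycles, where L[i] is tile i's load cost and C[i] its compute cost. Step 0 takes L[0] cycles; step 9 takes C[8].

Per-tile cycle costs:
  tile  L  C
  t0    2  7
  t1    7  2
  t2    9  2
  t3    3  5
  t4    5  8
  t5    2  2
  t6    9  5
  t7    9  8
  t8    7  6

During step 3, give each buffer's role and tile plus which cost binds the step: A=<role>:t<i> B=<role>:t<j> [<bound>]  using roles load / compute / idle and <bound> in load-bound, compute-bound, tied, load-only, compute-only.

[0] DMA t0→A (2c) ∥ CU idle ⇒ 2c, clock 2
[1] DMA t1→B (7c) ∥ CU A:t0 (7c) ⇒ 7c, clock 9
[2] DMA t2→A (9c) ∥ CU B:t1 (2c) ⇒ 9c, clock 18
[3] DMA t3→B (3c) ∥ CU A:t2 (2c) ⇒ 3c, clock 21
[4] DMA t4→A (5c) ∥ CU B:t3 (5c) ⇒ 5c, clock 26
[5] DMA t5→B (2c) ∥ CU A:t4 (8c) ⇒ 8c, clock 34
[6] DMA t6→A (9c) ∥ CU B:t5 (2c) ⇒ 9c, clock 43
[7] DMA t7→B (9c) ∥ CU A:t6 (5c) ⇒ 9c, clock 52
[8] DMA t8→A (7c) ∥ CU B:t7 (8c) ⇒ 8c, clock 60
[9] DMA idle ∥ CU A:t8 (6c) ⇒ 6c, clock 66

step 3: A=compute:t2 B=load:t3 [load-bound]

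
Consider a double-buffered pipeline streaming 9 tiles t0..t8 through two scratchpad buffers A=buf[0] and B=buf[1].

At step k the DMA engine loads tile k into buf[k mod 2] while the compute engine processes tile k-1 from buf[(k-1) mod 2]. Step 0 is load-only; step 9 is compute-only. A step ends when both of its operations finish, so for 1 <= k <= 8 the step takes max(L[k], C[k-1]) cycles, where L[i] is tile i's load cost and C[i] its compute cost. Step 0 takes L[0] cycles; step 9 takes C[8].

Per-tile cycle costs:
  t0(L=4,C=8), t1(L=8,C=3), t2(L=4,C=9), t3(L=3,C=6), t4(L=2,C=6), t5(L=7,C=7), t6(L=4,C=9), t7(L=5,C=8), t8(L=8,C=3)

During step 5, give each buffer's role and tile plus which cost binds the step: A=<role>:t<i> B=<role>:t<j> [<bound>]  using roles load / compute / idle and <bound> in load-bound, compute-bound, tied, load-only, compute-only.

  0. 4=4c; end=4; A:t0 B:-
  1. max(8,8)=8c; end=12; A:t0 B:t1
  2. max(4,3)=4c; end=16; A:t2 B:t1
  3. max(3,9)=9c; end=25; A:t2 B:t3
  4. max(2,6)=6c; end=31; A:t4 B:t3
  5. max(7,6)=7c; end=38; A:t4 B:t5
  6. max(4,7)=7c; end=45; A:t6 B:t5
  7. max(5,9)=9c; end=54; A:t6 B:t7
  8. max(8,8)=8c; end=62; A:t8 B:t7
  9. 3=3c; end=65; A:t8 B:t7

step 5: A=compute:t4 B=load:t5 [load-bound]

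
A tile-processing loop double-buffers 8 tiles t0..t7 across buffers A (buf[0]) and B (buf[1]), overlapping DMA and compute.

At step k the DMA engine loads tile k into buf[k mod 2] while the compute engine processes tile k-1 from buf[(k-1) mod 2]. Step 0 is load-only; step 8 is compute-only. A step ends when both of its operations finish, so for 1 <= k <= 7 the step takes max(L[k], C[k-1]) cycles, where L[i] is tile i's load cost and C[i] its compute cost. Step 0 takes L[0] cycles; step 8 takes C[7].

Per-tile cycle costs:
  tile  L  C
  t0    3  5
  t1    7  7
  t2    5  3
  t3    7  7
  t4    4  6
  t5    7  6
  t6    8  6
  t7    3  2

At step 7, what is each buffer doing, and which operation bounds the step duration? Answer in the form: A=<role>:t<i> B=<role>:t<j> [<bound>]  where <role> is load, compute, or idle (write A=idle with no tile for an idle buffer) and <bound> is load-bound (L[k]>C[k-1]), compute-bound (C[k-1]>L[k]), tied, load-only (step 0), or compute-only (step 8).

step 7: A=compute:t6 B=load:t7 [compute-bound]

[0] DMA t0→A (3c) ∥ CU idle ⇒ 3c, clock 3
[1] DMA t1→B (7c) ∥ CU A:t0 (5c) ⇒ 7c, clock 10
[2] DMA t2→A (5c) ∥ CU B:t1 (7c) ⇒ 7c, clock 17
[3] DMA t3→B (7c) ∥ CU A:t2 (3c) ⇒ 7c, clock 24
[4] DMA t4→A (4c) ∥ CU B:t3 (7c) ⇒ 7c, clock 31
[5] DMA t5→B (7c) ∥ CU A:t4 (6c) ⇒ 7c, clock 38
[6] DMA t6→A (8c) ∥ CU B:t5 (6c) ⇒ 8c, clock 46
[7] DMA t7→B (3c) ∥ CU A:t6 (6c) ⇒ 6c, clock 52
[8] DMA idle ∥ CU B:t7 (2c) ⇒ 2c, clock 54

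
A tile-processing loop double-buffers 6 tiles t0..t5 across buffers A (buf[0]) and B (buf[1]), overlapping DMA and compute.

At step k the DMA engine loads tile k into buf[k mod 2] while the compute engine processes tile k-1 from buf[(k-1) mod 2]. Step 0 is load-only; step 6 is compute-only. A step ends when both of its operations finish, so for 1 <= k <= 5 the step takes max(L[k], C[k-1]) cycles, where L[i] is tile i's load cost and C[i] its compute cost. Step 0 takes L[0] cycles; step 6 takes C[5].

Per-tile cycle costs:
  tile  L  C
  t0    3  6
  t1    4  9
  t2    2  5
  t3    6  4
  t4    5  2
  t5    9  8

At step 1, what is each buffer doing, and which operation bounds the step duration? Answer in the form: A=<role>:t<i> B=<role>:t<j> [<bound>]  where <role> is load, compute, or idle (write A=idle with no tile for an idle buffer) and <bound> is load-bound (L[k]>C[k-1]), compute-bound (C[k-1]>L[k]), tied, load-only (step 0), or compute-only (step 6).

step 1: A=compute:t0 B=load:t1 [compute-bound]

  0. 3=3c; end=3; A:t0 B:-
  1. max(4,6)=6c; end=9; A:t0 B:t1
  2. max(2,9)=9c; end=18; A:t2 B:t1
  3. max(6,5)=6c; end=24; A:t2 B:t3
  4. max(5,4)=5c; end=29; A:t4 B:t3
  5. max(9,2)=9c; end=38; A:t4 B:t5
  6. 8=8c; end=46; A:t4 B:t5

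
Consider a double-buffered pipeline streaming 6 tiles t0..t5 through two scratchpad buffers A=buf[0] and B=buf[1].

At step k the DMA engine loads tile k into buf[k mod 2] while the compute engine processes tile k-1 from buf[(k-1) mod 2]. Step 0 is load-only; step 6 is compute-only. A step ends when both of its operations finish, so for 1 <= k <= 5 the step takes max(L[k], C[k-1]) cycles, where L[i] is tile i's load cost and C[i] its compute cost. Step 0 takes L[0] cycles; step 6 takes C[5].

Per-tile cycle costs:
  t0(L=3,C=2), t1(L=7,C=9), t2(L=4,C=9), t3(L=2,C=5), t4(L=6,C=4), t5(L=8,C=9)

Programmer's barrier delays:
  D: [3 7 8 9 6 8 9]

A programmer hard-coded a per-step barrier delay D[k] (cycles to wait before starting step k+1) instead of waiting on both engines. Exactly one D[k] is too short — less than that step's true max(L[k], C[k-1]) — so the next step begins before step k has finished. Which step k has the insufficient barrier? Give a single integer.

hazard at step 2

[0] required=L[0]=3=3 vs D=3 ok
[1] required=max(L[1]=7,C[0]=2)=7 vs D=7 ok
[2] required=max(L[2]=4,C[1]=9)=9 vs D=8 SHORT
[3] required=max(L[3]=2,C[2]=9)=9 vs D=9 ok
[4] required=max(L[4]=6,C[3]=5)=6 vs D=6 ok
[5] required=max(L[5]=8,C[4]=4)=8 vs D=8 ok
[6] required=C[5]=9=9 vs D=9 ok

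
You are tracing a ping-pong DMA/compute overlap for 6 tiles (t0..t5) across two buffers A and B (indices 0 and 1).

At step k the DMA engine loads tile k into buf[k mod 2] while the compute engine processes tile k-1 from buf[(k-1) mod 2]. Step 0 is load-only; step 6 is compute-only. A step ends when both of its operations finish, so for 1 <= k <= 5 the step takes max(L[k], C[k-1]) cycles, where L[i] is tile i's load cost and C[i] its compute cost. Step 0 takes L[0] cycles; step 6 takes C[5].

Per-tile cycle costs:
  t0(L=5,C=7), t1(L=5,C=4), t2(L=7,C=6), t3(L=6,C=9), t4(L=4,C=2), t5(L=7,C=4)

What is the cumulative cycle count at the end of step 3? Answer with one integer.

end_cycle[3] = 25

k=0 load=t0/5c comp=- wait=5 total=5
k=1 load=t1/5c comp=t0/7c wait=7 total=12
k=2 load=t2/7c comp=t1/4c wait=7 total=19
k=3 load=t3/6c comp=t2/6c wait=6 total=25
k=4 load=t4/4c comp=t3/9c wait=9 total=34
k=5 load=t5/7c comp=t4/2c wait=7 total=41
k=6 load=- comp=t5/4c wait=4 total=45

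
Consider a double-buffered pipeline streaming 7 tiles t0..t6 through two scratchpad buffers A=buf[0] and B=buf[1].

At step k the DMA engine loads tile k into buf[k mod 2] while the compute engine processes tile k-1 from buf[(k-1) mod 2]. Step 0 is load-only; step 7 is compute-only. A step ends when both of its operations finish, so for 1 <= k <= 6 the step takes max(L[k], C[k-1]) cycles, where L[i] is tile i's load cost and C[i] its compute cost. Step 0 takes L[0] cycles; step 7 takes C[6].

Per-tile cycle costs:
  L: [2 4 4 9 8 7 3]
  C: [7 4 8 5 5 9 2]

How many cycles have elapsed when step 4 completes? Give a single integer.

k=0 load=t0/2c comp=- wait=2 total=2
k=1 load=t1/4c comp=t0/7c wait=7 total=9
k=2 load=t2/4c comp=t1/4c wait=4 total=13
k=3 load=t3/9c comp=t2/8c wait=9 total=22
k=4 load=t4/8c comp=t3/5c wait=8 total=30
k=5 load=t5/7c comp=t4/5c wait=7 total=37
k=6 load=t6/3c comp=t5/9c wait=9 total=46
k=7 load=- comp=t6/2c wait=2 total=48

end_cycle[4] = 30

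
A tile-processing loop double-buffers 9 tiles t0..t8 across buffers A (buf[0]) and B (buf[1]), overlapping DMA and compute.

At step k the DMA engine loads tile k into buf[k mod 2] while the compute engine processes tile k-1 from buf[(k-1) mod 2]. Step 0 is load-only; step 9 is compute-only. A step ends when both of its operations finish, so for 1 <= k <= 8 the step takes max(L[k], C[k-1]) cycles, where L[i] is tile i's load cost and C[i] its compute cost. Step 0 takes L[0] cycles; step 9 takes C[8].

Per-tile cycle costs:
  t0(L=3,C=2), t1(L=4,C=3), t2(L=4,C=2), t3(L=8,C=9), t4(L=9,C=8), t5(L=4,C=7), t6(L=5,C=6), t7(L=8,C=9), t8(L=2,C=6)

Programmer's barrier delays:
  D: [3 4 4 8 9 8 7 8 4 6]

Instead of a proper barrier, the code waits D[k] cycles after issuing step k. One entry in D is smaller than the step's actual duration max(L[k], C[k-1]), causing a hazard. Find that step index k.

[0] required=L[0]=3=3 vs D=3 ok
[1] required=max(L[1]=4,C[0]=2)=4 vs D=4 ok
[2] required=max(L[2]=4,C[1]=3)=4 vs D=4 ok
[3] required=max(L[3]=8,C[2]=2)=8 vs D=8 ok
[4] required=max(L[4]=9,C[3]=9)=9 vs D=9 ok
[5] required=max(L[5]=4,C[4]=8)=8 vs D=8 ok
[6] required=max(L[6]=5,C[5]=7)=7 vs D=7 ok
[7] required=max(L[7]=8,C[6]=6)=8 vs D=8 ok
[8] required=max(L[8]=2,C[7]=9)=9 vs D=4 SHORT
[9] required=C[8]=6=6 vs D=6 ok

hazard at step 8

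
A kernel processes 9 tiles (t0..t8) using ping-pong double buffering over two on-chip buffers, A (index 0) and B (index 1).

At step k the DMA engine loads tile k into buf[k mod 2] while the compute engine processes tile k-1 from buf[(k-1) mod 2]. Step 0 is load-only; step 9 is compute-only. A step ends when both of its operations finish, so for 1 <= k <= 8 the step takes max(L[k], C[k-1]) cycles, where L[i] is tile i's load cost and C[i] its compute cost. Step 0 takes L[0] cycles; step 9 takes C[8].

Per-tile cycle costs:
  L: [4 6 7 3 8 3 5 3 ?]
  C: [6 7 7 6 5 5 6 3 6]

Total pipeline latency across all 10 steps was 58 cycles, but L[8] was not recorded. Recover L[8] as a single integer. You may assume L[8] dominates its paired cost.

L[8] = 4

step 0 → dur = L[0]=4 = 4
step 1 → dur = max(L[1]=6, C[0]=6) = 6
step 2 → dur = max(L[2]=7, C[1]=7) = 7
step 3 → dur = max(L[3]=3, C[2]=7) = 7
step 4 → dur = max(L[4]=8, C[3]=6) = 8
step 5 → dur = max(L[5]=3, C[4]=5) = 5
step 6 → dur = max(L[6]=5, C[5]=5) = 5
step 7 → dur = max(L[7]=3, C[6]=6) = 6
step 8 → dur = max(L[8]=?, C[7]=3) = L[8]  (unknown; binding)
step 9 → dur = C[8]=6 = 6
sum of known step durations = 54
dur[8] = total - known = 58 - 54 = 4
L[8] is the binding max in step 8, so L[8] = dur[8] = 4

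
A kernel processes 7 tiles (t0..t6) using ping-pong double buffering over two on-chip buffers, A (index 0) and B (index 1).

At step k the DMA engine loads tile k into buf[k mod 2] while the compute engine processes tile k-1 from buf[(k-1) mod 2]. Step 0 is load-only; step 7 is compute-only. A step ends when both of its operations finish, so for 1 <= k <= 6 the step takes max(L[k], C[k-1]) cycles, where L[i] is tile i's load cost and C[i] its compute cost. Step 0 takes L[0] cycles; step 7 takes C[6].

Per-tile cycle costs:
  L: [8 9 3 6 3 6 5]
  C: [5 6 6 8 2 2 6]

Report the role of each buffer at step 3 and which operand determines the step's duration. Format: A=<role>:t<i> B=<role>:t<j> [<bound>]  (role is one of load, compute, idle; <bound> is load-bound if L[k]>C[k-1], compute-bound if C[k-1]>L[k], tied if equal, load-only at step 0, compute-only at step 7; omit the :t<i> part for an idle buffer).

[0] DMA t0→A (8c) ∥ CU idle ⇒ 8c, clock 8
[1] DMA t1→B (9c) ∥ CU A:t0 (5c) ⇒ 9c, clock 17
[2] DMA t2→A (3c) ∥ CU B:t1 (6c) ⇒ 6c, clock 23
[3] DMA t3→B (6c) ∥ CU A:t2 (6c) ⇒ 6c, clock 29
[4] DMA t4→A (3c) ∥ CU B:t3 (8c) ⇒ 8c, clock 37
[5] DMA t5→B (6c) ∥ CU A:t4 (2c) ⇒ 6c, clock 43
[6] DMA t6→A (5c) ∥ CU B:t5 (2c) ⇒ 5c, clock 48
[7] DMA idle ∥ CU A:t6 (6c) ⇒ 6c, clock 54

step 3: A=compute:t2 B=load:t3 [tied]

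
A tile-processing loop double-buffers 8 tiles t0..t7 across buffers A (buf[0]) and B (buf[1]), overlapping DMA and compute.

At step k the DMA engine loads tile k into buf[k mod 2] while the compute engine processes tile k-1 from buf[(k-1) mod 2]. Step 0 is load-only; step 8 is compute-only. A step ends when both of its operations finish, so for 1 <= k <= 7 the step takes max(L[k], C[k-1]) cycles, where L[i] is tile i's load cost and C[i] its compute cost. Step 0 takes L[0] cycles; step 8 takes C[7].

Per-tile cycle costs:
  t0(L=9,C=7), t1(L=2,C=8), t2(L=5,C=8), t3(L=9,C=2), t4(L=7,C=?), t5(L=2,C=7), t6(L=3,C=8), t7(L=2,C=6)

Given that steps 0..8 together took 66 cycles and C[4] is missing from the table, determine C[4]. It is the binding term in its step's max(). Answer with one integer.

C[4] = 5

step 0: dur = L[0]=9 = 9
step 1: dur = max(L[1]=2, C[0]=7) = 7
step 2: dur = max(L[2]=5, C[1]=8) = 8
step 3: dur = max(L[3]=9, C[2]=8) = 9
step 4: dur = max(L[4]=7, C[3]=2) = 7
step 5: dur = max(L[5]=2, C[4]=?) = C[4]  (unknown; binding)
step 6: dur = max(L[6]=3, C[5]=7) = 7
step 7: dur = max(L[7]=2, C[6]=8) = 8
step 8: dur = C[7]=6 = 6
sum of known step durations = 61
dur[5] = total - known = 66 - 61 = 5
C[4] is the binding max in step 5, so C[4] = dur[5] = 5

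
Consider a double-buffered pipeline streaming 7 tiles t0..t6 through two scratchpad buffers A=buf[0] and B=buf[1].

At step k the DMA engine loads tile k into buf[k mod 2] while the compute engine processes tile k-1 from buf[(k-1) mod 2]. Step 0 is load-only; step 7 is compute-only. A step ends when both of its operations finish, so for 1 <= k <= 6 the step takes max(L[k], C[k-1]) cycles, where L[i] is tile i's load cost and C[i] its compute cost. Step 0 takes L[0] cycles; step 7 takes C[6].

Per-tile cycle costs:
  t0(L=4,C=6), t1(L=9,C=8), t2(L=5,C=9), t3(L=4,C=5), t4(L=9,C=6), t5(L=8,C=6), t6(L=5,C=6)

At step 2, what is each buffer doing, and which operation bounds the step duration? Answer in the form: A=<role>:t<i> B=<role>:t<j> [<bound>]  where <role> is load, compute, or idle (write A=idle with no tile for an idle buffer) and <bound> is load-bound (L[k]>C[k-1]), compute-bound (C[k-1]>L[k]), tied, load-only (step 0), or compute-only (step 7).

step 0: L[0]=4 → dur=4, Σ=4 | A=load:t0 B=idle [load-only]
step 1: L[1]=9 C[0]=6 → dur=9, Σ=13 | A=compute:t0 B=load:t1 [load-bound]
step 2: L[2]=5 C[1]=8 → dur=8, Σ=21 | A=load:t2 B=compute:t1 [compute-bound]
step 3: L[3]=4 C[2]=9 → dur=9, Σ=30 | A=compute:t2 B=load:t3 [compute-bound]
step 4: L[4]=9 C[3]=5 → dur=9, Σ=39 | A=load:t4 B=compute:t3 [load-bound]
step 5: L[5]=8 C[4]=6 → dur=8, Σ=47 | A=compute:t4 B=load:t5 [load-bound]
step 6: L[6]=5 C[5]=6 → dur=6, Σ=53 | A=load:t6 B=compute:t5 [compute-bound]
step 7: C[6]=6 → dur=6, Σ=59 | A=compute:t6 B=idle [compute-only]

step 2: A=load:t2 B=compute:t1 [compute-bound]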